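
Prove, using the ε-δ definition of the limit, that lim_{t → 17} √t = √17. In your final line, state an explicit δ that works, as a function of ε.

δ = min(17, √17·ε)

Let ε > 0. We want δ > 0 such that 0 < |t − 17| < δ implies |√t − √17| < ε.
Rationalise: √t − √17 = (t − 17)/(√t + √17), so |√t − √17| = |t − 17|/(√t + √17).
Restrict δ ≤ 17 so that |t − 17| < 17 forces t > 0, and then √t + √17 > √17.
Hence |√t − √17| < |t − 17|/√17, which is < ε once |t − 17| < √17·ε.
Take δ = min(17, √17·ε). If 0 < |t − 17| < δ then t > 0 and |√t − √17| < |t − 17|/√17 < ε.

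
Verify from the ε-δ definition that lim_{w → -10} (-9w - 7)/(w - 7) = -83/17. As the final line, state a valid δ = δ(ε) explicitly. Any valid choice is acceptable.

δ = min(17/2, (289/140)ε)

Let ε > 0 be given. We want δ > 0 with 0 < |w + 10| < δ ⇒ |(-9w - 7)/(w - 7) + 83/17| < ε.
Combining over a common denominator, (-9w - 7)/(w - 7) + 83/17 = [(-9w - 7)·(-17) − 83·(w - 7)] / [(-17)·(w - 7)] = 70(w + 10) / ((-17)(w - 7)).
So |(-9w - 7)/(w - 7) + 83/17| = 70|w + 10| / (17·|w − 7|).
Require δ ≤ 17/2, so |w − 7| ≥ |-17| − |w + 10| > 17 − 17/2 = 17/2.
Hence |(-9w - 7)/(w - 7) + 83/17| < 70|w + 10|/(17·(17/2)) = (140/289)|w + 10|, which is < ε once |w + 10| < (289/140)ε.
Take δ = min(17/2, (289/140)ε). Then 0 < |w + 10| < δ forces both bounds, so |(-9w - 7)/(w - 7) + 83/17| < ε.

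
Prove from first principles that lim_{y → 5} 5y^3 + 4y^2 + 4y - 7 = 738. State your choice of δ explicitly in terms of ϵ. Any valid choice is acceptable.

δ = min(1, ϵ/503)

Let ϵ > 0 be given. We want δ > 0 such that 0 < |y − 5| < δ implies |(5y^3 + 4y^2 + 4y - 7) − 738| < ϵ.
(5y^3 + 4y^2 + 4y - 7) − 738 = 5y^3 + 4y^2 + 4y - 745 = (y − 5)(5y^2 + 29y + 149).
So |(5y^3 + 4y^2 + 4y - 7) − 738| = |y − 5|·|5y^2 + 29y + 149|.
Assume first that |y − 5| < 1, so |y| < 6. Then |5y^2 + 29y + 149| ≤ 5·6^2 + 29·6 + 149 = 503.
Hence |(5y^3 + 4y^2 + 4y - 7) − 738| ≤ 503|y − 5| < ϵ provided |y − 5| < ϵ/503.
Take δ = min(1, ϵ/503). Then 0 < |y − 5| < δ gives both |y − 5| < 1 and |y − 5| < ϵ/503, so |(5y^3 + 4y^2 + 4y - 7) − 738| < ϵ.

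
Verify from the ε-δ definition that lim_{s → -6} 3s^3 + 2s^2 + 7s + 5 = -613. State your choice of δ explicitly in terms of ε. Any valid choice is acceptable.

δ = min(1, ε/362)

Suppose ε > 0. We want δ > 0 such that 0 < |s + 6| < δ implies |(3s^3 + 2s^2 + 7s + 5) + 613| < ε.
(3s^3 + 2s^2 + 7s + 5) + 613 = 3s^3 + 2s^2 + 7s + 618 = (s + 6)(3s^2 - 16s + 103).
So |(3s^3 + 2s^2 + 7s + 5) + 613| = |s + 6|·|3s^2 - 16s + 103|.
Require δ ≤ 1. Then |s + 6| < 1 gives |s| < 7, and by the triangle inequality |3s^2 - 16s + 103| ≤ 3·7^2 + 16·7 + 103 = 362.
Hence |(3s^3 + 2s^2 + 7s + 5) + 613| ≤ 362|s + 6| < ε provided |s + 6| < ε/362.
Choosing δ = min(1, ε/362) ensures both conditions, hence |(3s^3 + 2s^2 + 7s + 5) + 613| < ε.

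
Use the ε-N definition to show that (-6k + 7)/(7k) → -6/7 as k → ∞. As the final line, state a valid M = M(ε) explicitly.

M = 1/ε

Let ε > 0 be given. For k ≥ 1, |(-6k + 7)/(7k) + 6/7| = |49|/(7(7k)) = 49/(7(7k)).
Since 7k ≥ 7k for k ≥ 1, this is ≤ 49/(7·7k) = 1/k.
So |(-6k + 7)/(7k) + 6/7| < ε whenever k > 1/ε.
Take M = 1/ε. If k > M then |(-6k + 7)/(7k) + 6/7| ≤ 1/k < ε.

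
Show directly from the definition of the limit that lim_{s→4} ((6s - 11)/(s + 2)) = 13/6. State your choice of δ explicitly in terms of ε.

Suppose ε > 0. We want δ > 0 with 0 < |s − 4| < δ ⇒ |(6s - 11)/(s + 2) − (13/6)| < ε.
Combining over a common denominator, (6s - 11)/(s + 2) − (13/6) = [(6s - 11)·6 − 13·(s + 2)] / [6·(s + 2)] = 23(s − 4) / (6(s + 2)).
So |(6s - 11)/(s + 2) − (13/6)| = 23|s − 4| / (6·|s + 2|).
Restrict δ ≤ 3. Then |s − 4| < 3 gives |s + 2| = |(s − 4) + 6| ≥ 6 − 3 = 3.
Hence |(6s - 11)/(s + 2) − (13/6)| < 23|s − 4|/(6·3) = (23/18)|s − 4|, which is < ε once |s − 4| < (18/23)ε.
Take δ = min(3, (18/23)ε). Then 0 < |s − 4| < δ forces both bounds, so |(6s - 11)/(s + 2) − (13/6)| < ε.

δ = min(3, (18/23)ε)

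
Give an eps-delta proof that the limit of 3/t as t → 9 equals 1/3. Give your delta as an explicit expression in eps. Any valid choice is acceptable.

Fix eps > 0. We seek delta > 0 such that 0 < |t − 9| < delta implies |3/t − (1/3)| < eps.
|3/t − (1/3)| = 3·|9 − t|/(9·|t|) = 3|t − 9|/(9|t|).
Require delta ≤ 9/2 so that |t| > 9 − 9/2 = 9/2, hence 9|t| > 81/2.
Then |3/t − (1/3)| < 3|t − 9|/(81/2), which is < eps when |t − 9| < (27/2)eps.
Take delta = min(9/2, (27/2)eps). Then 0 < |t − 9| < delta gives both |t − 9| < 9/2 and |t − 9| < (27/2)eps, so |3/t − (1/3)| < eps.

delta = min(9/2, (27/2)eps)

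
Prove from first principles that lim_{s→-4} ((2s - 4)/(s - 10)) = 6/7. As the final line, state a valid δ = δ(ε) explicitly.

δ = min(7, (49/8)ε)

Let ε > 0. We want δ > 0 with 0 < |s + 4| < δ ⇒ |(2s - 4)/(s - 10) − (6/7)| < ε.
Combining over a common denominator, (2s - 4)/(s - 10) − (6/7) = [(2s - 4)·(-14) − (-12)·(s - 10)] / [(-14)·(s - 10)] = -16(s + 4) / ((-14)(s - 10)).
So |(2s - 4)/(s - 10) − (6/7)| = 16|s + 4| / (14·|s − 10|).
Require δ ≤ 7, so |s − 10| ≥ |-14| − |s + 4| > 14 − 7 = 7.
Hence |(2s - 4)/(s - 10) − (6/7)| < 16|s + 4|/(14·7) = (8/49)|s + 4|, which is < ε once |s + 4| < (49/8)ε.
Take δ = min(7, (49/8)ε). Then 0 < |s + 4| < δ forces both bounds, so |(2s - 4)/(s - 10) − (6/7)| < ε.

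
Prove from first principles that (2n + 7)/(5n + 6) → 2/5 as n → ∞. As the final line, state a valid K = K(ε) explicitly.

Let ε > 0. For n ≥ 1, |(2n + 7)/(5n + 6) − (2/5)| = |23|/(5(5n + 6)) = 23/(5(5n + 6)).
Since 5n + 6 ≥ 5n for n ≥ 1, this is ≤ 23/(5·5n) = (23/25)/n.
So |(2n + 7)/(5n + 6) − (2/5)| < ε whenever n > (23/25)/ε.
Take K = (23/25)/ε. If n > K then |(2n + 7)/(5n + 6) − (2/5)| ≤ (23/25)/n < ε.

K = (23/25)/ε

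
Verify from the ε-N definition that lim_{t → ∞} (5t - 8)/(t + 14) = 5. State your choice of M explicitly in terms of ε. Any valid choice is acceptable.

M = 78/ε

Suppose ε > 0. We seek M > 0 such that t > M implies |(5t - 8)/(t + 14) − 5| < ε.
(5t - 8)/(t + 14) − 5 = ((5t - 8) − 5(t + 14)) / ((t + 14)) = -78/((t + 14)).
For t > 0 we have t + 14 > t, so |(5t - 8)/(t + 14) − 5| = 78/((t + 14)) < 78/(t) = 78/t.
Thus |(5t - 8)/(t + 14) − 5| < ε whenever t > 78/ε.
Take M = 78/ε. If t > M then |(5t - 8)/(t + 14) − 5| < 78/t < ε.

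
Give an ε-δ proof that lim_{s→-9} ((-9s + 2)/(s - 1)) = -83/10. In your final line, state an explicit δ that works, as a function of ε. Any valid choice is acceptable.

δ = min(5, (50/7)ε)

Suppose ε > 0. We want δ > 0 with 0 < |s + 9| < δ ⇒ |(-9s + 2)/(s - 1) + 83/10| < ε.
Combining over a common denominator, (-9s + 2)/(s - 1) + 83/10 = [(-9s + 2)·(-10) − 83·(s - 1)] / [(-10)·(s - 1)] = 7(s + 9) / ((-10)(s - 1)).
So |(-9s + 2)/(s - 1) + 83/10| = 7|s + 9| / (10·|s − 1|).
Require δ ≤ 5, so |s − 1| ≥ |-10| − |s + 9| > 10 − 5 = 5.
Hence |(-9s + 2)/(s - 1) + 83/10| < 7|s + 9|/(10·5) = (7/50)|s + 9|, which is < ε once |s + 9| < (50/7)ε.
Take δ = min(5, (50/7)ε). Then 0 < |s + 9| < δ forces both bounds, so |(-9s + 2)/(s - 1) + 83/10| < ε.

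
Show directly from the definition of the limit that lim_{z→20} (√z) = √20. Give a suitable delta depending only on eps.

delta = min(20, √20·eps)

Let eps > 0 be given. We want delta > 0 such that 0 < |z − 20| < delta implies |√z − √20| < eps.
Multiplying by the conjugate, |√z − √20| = |z − 20|/(√z + √20).
Restrict delta ≤ 20 so that |z − 20| < 20 forces z > 0, and then √z + √20 > √20.
Hence |√z − √20| < |z − 20|/√20, which is < eps once |z − 20| < √20·eps.
Take delta = min(20, √20·eps). If 0 < |z − 20| < delta then z > 0 and |√z − √20| < |z − 20|/√20 < eps.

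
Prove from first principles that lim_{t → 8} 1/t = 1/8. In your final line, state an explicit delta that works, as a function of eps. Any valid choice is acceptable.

Fix eps > 0. We seek delta > 0 such that 0 < |t − 8| < delta implies |1/t − (1/8)| < eps.
|1/t − (1/8)| = |8 − t|/(8·|t|) = |t − 8|/(8|t|).
Require delta ≤ 4 so that |t| > 8 − 4 = 4, hence 8|t| > 32.
Then |1/t − (1/8)| < |t − 8|/32, which is < eps when |t − 8| < 32eps.
Take delta = min(4, 32eps). Then 0 < |t − 8| < delta gives both |t − 8| < 4 and |t − 8| < 32eps, so |1/t − (1/8)| < eps.

delta = min(4, 32eps)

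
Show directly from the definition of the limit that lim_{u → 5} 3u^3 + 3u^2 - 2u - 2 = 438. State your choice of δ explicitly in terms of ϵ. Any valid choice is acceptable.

Let ϵ > 0. We want δ > 0 such that 0 < |u − 5| < δ implies |(3u^3 + 3u^2 - 2u - 2) − 438| < ϵ.
(3u^3 + 3u^2 - 2u - 2) − 438 = 3u^3 + 3u^2 - 2u - 440 = (u − 5)(3u^2 + 18u + 88).
So |(3u^3 + 3u^2 - 2u - 2) − 438| = |u − 5|·|3u^2 + 18u + 88|.
Require δ ≤ 1. Then |u − 5| < 1 gives |u| < 6, and by the triangle inequality |3u^2 + 18u + 88| ≤ 3·6^2 + 18·6 + 88 = 304.
Hence |(3u^3 + 3u^2 - 2u - 2) − 438| ≤ 304|u − 5| < ϵ provided |u − 5| < ϵ/304.
Take δ = min(1, ϵ/304). Then 0 < |u − 5| < δ gives both |u − 5| < 1 and |u − 5| < ϵ/304, so |(3u^3 + 3u^2 - 2u - 2) − 438| < ϵ.

δ = min(1, ϵ/304)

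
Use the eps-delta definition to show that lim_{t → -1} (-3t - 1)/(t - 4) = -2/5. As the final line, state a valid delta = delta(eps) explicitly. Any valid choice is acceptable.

Let eps > 0 be given. We want delta > 0 with 0 < |t + 1| < delta ⇒ |(-3t - 1)/(t - 4) + 2/5| < eps.
Combining over a common denominator, (-3t - 1)/(t - 4) + 2/5 = [(-3t - 1)·(-5) − 2·(t - 4)] / [(-5)·(t - 4)] = 13(t + 1) / ((-5)(t - 4)).
So |(-3t - 1)/(t - 4) + 2/5| = 13|t + 1| / (5·|t − 4|).
Require delta ≤ 5/2, so |t − 4| ≥ |-5| − |t + 1| > 5 − 5/2 = 5/2.
Hence |(-3t - 1)/(t - 4) + 2/5| < 13|t + 1|/(5·(5/2)) = (26/25)|t + 1|, which is < eps once |t + 1| < (25/26)eps.
Take delta = min(5/2, (25/26)eps). Then 0 < |t + 1| < delta forces both bounds, so |(-3t - 1)/(t - 4) + 2/5| < eps.

delta = min(5/2, (25/26)eps)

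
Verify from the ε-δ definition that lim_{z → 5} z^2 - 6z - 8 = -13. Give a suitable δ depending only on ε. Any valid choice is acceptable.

δ = min(1, ε/7)

Let ε > 0 be given. We want δ > 0 such that 0 < |z − 5| < δ implies |(z^2 - 6z - 8) + 13| < ε.
(z^2 - 6z - 8) + 13 = z^2 - 6z + 5 = (z − 5)(z - 1).
So |(z^2 - 6z - 8) + 13| = |z − 5|·|z - 1|.
Assume first that |z − 5| < 1, so |z| < 6. Then |z - 1| ≤ 6 + 1 = 7.
Hence |(z^2 - 6z - 8) + 13| ≤ 7|z − 5| < ε provided |z − 5| < ε/7.
Choosing δ = min(1, ε/7) ensures both conditions, hence |(z^2 - 6z - 8) + 13| < ε.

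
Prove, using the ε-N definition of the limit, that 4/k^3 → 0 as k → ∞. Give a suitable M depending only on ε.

Let ε > 0 be given. For k ≥ 1, |4/k^3 − 0| = 4/k^3.
4/k^3 < ε ⇔ k^3 > 4/ε ⇔ k > (4/ε)^{1/3}.
Take M = (4/ε)^{1/3}. Then k > M implies 4/k^3 < ε.

M = (4/ε)^{1/3}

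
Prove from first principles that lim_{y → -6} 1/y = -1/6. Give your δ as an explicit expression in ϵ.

Let ϵ > 0. We seek δ > 0 such that 0 < |y + 6| < δ implies |1/y + 1/6| < ϵ.
|1/y + 1/6| = |-6 − y|/(6·|y|) = |y + 6|/(6|y|).
Restrict δ ≤ 3. Then |y + 6| < 3 gives |y| > 3, so 6|y| > 18.
Then |1/y + 1/6| < |y + 6|/18, which is < ϵ when |y + 6| < 18ϵ.
Take δ = min(3, 18ϵ). Then 0 < |y + 6| < δ gives both |y + 6| < 3 and |y + 6| < 18ϵ, so |1/y + 1/6| < ϵ.

δ = min(3, 18ϵ)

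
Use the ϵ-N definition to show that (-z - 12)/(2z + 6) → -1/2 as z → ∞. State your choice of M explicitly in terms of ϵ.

Let ϵ > 0 be given. We seek M > 0 such that z > M implies |(-z - 12)/(2z + 6) + 1/2| < ϵ.
(-z - 12)/(2z + 6) + 1/2 = (2(-z - 12) − (-1)(2z + 6)) / (2(2z + 6)) = -18/(2(2z + 6)).
For z > 0 we have 2z + 6 > 2z, so |(-z - 12)/(2z + 6) + 1/2| = 18/(2(2z + 6)) < 18/(2·2z) = (9/2)/z.
Thus |(-z - 12)/(2z + 6) + 1/2| < ϵ whenever z > (9/2)/ϵ.
Take M = (9/2)/ϵ. If z > M then |(-z - 12)/(2z + 6) + 1/2| < (9/2)/z < ϵ.

M = (9/2)/ϵ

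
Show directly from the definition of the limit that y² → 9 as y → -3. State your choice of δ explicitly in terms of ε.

Suppose ε > 0. We seek δ > 0 with 0 < |y + 3| < δ ⇒ |y² − 9| < ε.
Factor: y² − 9 = (y + 3)(y - 3), so |y² − 9| = |y + 3|·|y - 3|.
Restrict δ ≤ 2. Then |y + 3| < 2 gives |y| < 5, so by the triangle inequality |y - 3| ≤ 5 + 3 = 8.
Hence |y² − 9| ≤ 8|y + 3|, which is < ε once |y + 3| < ε/8.
Take δ = min(2, ε/8). If 0 < |y + 3| < δ then both bounds hold and |y² − 9| ≤ 8|y + 3| < 8·(ε/8) = ε.

δ = min(2, ε/8)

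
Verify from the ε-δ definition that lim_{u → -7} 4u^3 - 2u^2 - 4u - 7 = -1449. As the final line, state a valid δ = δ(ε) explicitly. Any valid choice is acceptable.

δ = min(2, ε/800)

Let ε > 0 be given. We want δ > 0 such that 0 < |u + 7| < δ implies |(4u^3 - 2u^2 - 4u - 7) + 1449| < ε.
(4u^3 - 2u^2 - 4u - 7) + 1449 = 4u^3 - 2u^2 - 4u + 1442 = (u + 7)(4u^2 - 30u + 206).
So |(4u^3 - 2u^2 - 4u - 7) + 1449| = |u + 7|·|4u^2 - 30u + 206|.
Assume first that |u + 7| < 2, so |u| < 9. Then |4u^2 - 30u + 206| ≤ 4·9^2 + 30·9 + 206 = 800.
Hence |(4u^3 - 2u^2 - 4u - 7) + 1449| ≤ 800|u + 7| < ε provided |u + 7| < ε/800.
Choosing δ = min(2, ε/800) ensures both conditions, hence |(4u^3 - 2u^2 - 4u - 7) + 1449| < ε.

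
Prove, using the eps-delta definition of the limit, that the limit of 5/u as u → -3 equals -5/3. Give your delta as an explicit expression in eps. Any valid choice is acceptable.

Fix eps > 0. We seek delta > 0 such that 0 < |u + 3| < delta implies |5/u + 5/3| < eps.
|5/u + 5/3| = 5·|-3 − u|/(3·|u|) = 5|u + 3|/(3|u|).
Require delta ≤ 3/2 so that |u| > 3 − 3/2 = 3/2, hence 3|u| > 9/2.
Then |5/u + 5/3| < 5|u + 3|/(9/2), which is < eps when |u + 3| < (9/10)eps.
Take delta = min(3/2, (9/10)eps). Then 0 < |u + 3| < delta gives both |u + 3| < 3/2 and |u + 3| < (9/10)eps, so |5/u + 5/3| < eps.

delta = min(3/2, (9/10)eps)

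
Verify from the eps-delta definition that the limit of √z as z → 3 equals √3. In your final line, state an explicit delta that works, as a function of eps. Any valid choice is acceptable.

delta = min(3, √3·eps)

Fix eps > 0. We want delta > 0 such that 0 < |z − 3| < delta implies |√z − √3| < eps.
Multiplying by the conjugate, |√z − √3| = |z − 3|/(√z + √3).
Restrict delta ≤ 3 so that |z − 3| < 3 forces z > 0, and then √z + √3 > √3.
Hence |√z − √3| < |z − 3|/√3, which is < eps once |z − 3| < √3·eps.
Take delta = min(3, √3·eps). If 0 < |z − 3| < delta then z > 0 and |√z − √3| < |z − 3|/√3 < eps.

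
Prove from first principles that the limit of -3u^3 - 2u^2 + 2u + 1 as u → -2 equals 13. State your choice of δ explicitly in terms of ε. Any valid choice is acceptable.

δ = min(2, ε/70)

Suppose ε > 0. We want δ > 0 such that 0 < |u + 2| < δ implies |(-3u^3 - 2u^2 + 2u + 1) − 13| < ε.
(-3u^3 - 2u^2 + 2u + 1) − 13 = -3u^3 - 2u^2 + 2u - 12 = (u + 2)(-3u^2 + 4u - 6).
So |(-3u^3 - 2u^2 + 2u + 1) − 13| = |u + 2|·|-3u^2 + 4u - 6|.
Require δ ≤ 2. Then |u + 2| < 2 gives |u| < 4, and by the triangle inequality |-3u^2 + 4u - 6| ≤ 3·4^2 + 4·4 + 6 = 70.
Hence |(-3u^3 - 2u^2 + 2u + 1) − 13| ≤ 70|u + 2| < ε provided |u + 2| < ε/70.
Choosing δ = min(2, ε/70) ensures both conditions, hence |(-3u^3 - 2u^2 + 2u + 1) − 13| < ε.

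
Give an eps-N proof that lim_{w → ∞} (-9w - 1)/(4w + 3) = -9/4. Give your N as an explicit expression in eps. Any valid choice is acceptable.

Let eps > 0. We seek N > 0 such that w > N implies |(-9w - 1)/(4w + 3) + 9/4| < eps.
(-9w - 1)/(4w + 3) + 9/4 = (4(-9w - 1) − (-9)(4w + 3)) / (4(4w + 3)) = 23/(4(4w + 3)).
For w > 0 we have 4w + 3 > 4w, so |(-9w - 1)/(4w + 3) + 9/4| = 23/(4(4w + 3)) < 23/(4·4w) = (23/16)/w.
Thus |(-9w - 1)/(4w + 3) + 9/4| < eps whenever w > (23/16)/eps.
Take N = (23/16)/eps. If w > N then |(-9w - 1)/(4w + 3) + 9/4| < (23/16)/w < eps.

N = (23/16)/eps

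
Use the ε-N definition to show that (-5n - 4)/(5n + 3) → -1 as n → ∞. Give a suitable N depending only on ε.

N = (1/5)/ε

Let ε > 0 be given. For n ≥ 1, |(-5n - 4)/(5n + 3) + 1| = |-5|/(5(5n + 3)) = 5/(5(5n + 3)).
Since 5n + 3 ≥ 5n for n ≥ 1, this is ≤ 5/(5·5n) = (1/5)/n.
So |(-5n - 4)/(5n + 3) + 1| < ε whenever n > (1/5)/ε.
Take N = (1/5)/ε. If n > N then |(-5n - 4)/(5n + 3) + 1| ≤ (1/5)/n < ε.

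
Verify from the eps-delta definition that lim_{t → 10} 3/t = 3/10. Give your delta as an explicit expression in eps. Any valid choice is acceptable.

delta = min(5, (50/3)eps)

Fix eps > 0. We seek delta > 0 such that 0 < |t − 10| < delta implies |3/t − (3/10)| < eps.
|3/t − (3/10)| = 3·|10 − t|/(10·|t|) = 3|t − 10|/(10|t|).
Require delta ≤ 5 so that |t| > 10 − 5 = 5, hence 10|t| > 50.
Then |3/t − (3/10)| < 3|t − 10|/50, which is < eps when |t − 10| < (50/3)eps.
Take delta = min(5, (50/3)eps). Then 0 < |t − 10| < delta gives both |t − 10| < 5 and |t − 10| < (50/3)eps, so |3/t − (3/10)| < eps.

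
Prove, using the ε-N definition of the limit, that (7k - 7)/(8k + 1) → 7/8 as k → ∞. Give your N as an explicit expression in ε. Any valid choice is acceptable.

N = (63/64)/ε

Let ε > 0. For k ≥ 1, |(7k - 7)/(8k + 1) − (7/8)| = |-63|/(8(8k + 1)) = 63/(8(8k + 1)).
Since 8k + 1 ≥ 8k for k ≥ 1, this is ≤ 63/(8·8k) = (63/64)/k.
So |(7k - 7)/(8k + 1) − (7/8)| < ε whenever k > (63/64)/ε.
Take N = (63/64)/ε. If k > N then |(7k - 7)/(8k + 1) − (7/8)| ≤ (63/64)/k < ε.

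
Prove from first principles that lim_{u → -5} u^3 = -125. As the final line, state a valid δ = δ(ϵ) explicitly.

Let ϵ > 0 be given. We seek δ > 0 with 0 < |u + 5| < δ ⇒ |u^3 + 125| < ϵ.
Factor: u^3 + 125 = (u + 5)(u^2 - 5u + 25), so |u^3 + 125| = |u + 5|·|u^2 - 5u + 25|.
Restrict δ ≤ 2. Then |u + 5| < 2 gives |u| < 7, so by the triangle inequality |u^2 - 5u + 25| ≤ 7^2 + 5·7 + 25 = 109.
Hence |u^3 + 125| ≤ 109|u + 5|, which is < ϵ once |u + 5| < ϵ/109.
Take δ = min(2, ϵ/109). If 0 < |u + 5| < δ then both bounds hold and |u^3 + 125| ≤ 109|u + 5| < 109·(ϵ/109) = ϵ.

δ = min(2, ϵ/109)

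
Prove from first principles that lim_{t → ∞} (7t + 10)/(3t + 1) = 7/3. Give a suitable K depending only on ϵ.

Let ϵ > 0. We seek K > 0 such that t > K implies |(7t + 10)/(3t + 1) − (7/3)| < ϵ.
(7t + 10)/(3t + 1) − (7/3) = (3(7t + 10) − 7(3t + 1)) / (3(3t + 1)) = 23/(3(3t + 1)).
For t > 0 we have 3t + 1 > 3t, so |(7t + 10)/(3t + 1) − (7/3)| = 23/(3(3t + 1)) < 23/(3·3t) = (23/9)/t.
Thus |(7t + 10)/(3t + 1) − (7/3)| < ϵ whenever t > (23/9)/ϵ.
Take K = (23/9)/ϵ. If t > K then |(7t + 10)/(3t + 1) − (7/3)| < (23/9)/t < ϵ.

K = (23/9)/ϵ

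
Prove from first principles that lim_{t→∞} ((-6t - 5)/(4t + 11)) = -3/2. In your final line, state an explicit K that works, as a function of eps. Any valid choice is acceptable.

K = (23/8)/eps

Let eps > 0 be given. We seek K > 0 such that t > K implies |(-6t - 5)/(4t + 11) + 3/2| < eps.
(-6t - 5)/(4t + 11) + 3/2 = (4(-6t - 5) − (-6)(4t + 11)) / (4(4t + 11)) = 46/(4(4t + 11)).
For t > 0 we have 4t + 11 > 4t, so |(-6t - 5)/(4t + 11) + 3/2| = 46/(4(4t + 11)) < 46/(4·4t) = (23/8)/t.
Thus |(-6t - 5)/(4t + 11) + 3/2| < eps whenever t > (23/8)/eps.
Take K = (23/8)/eps. If t > K then |(-6t - 5)/(4t + 11) + 3/2| < (23/8)/t < eps.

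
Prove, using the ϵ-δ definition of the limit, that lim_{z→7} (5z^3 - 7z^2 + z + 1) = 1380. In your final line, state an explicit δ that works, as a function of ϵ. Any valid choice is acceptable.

Suppose ϵ > 0. We want δ > 0 such that 0 < |z − 7| < δ implies |(5z^3 - 7z^2 + z + 1) − 1380| < ϵ.
(5z^3 - 7z^2 + z + 1) − 1380 = 5z^3 - 7z^2 + z - 1379 = (z − 7)(5z^2 + 28z + 197).
So |(5z^3 - 7z^2 + z + 1) − 1380| = |z − 7|·|5z^2 + 28z + 197|.
Assume first that |z − 7| < 1, so |z| < 8. Then |5z^2 + 28z + 197| ≤ 5·8^2 + 28·8 + 197 = 741.
Hence |(5z^3 - 7z^2 + z + 1) − 1380| ≤ 741|z − 7| < ϵ provided |z − 7| < ϵ/741.
Choosing δ = min(1, ϵ/741) ensures both conditions, hence |(5z^3 - 7z^2 + z + 1) − 1380| < ϵ.

δ = min(1, ϵ/741)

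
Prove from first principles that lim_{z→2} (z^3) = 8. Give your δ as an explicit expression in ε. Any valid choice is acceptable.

Let ε > 0. We seek δ > 0 with 0 < |z − 2| < δ ⇒ |z^3 − 8| < ε.
Factor: z^3 − 8 = (z − 2)(z^2 + 2z + 4), so |z^3 − 8| = |z − 2|·|z^2 + 2z + 4|.
Impose δ ≤ 1 so that |z| < 3; then |z^2 + 2z + 4| ≤ 19.
Hence |z^3 − 8| ≤ 19|z − 2|, which is < ε once |z − 2| < ε/19.
Take δ = min(1, ε/19). If 0 < |z − 2| < δ then both bounds hold and |z^3 − 8| ≤ 19|z − 2| < 19·(ε/19) = ε.

δ = min(1, ε/19)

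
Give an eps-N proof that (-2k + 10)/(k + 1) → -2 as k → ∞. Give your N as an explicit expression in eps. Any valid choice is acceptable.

Let eps > 0. For k ≥ 1, |(-2k + 10)/(k + 1) + 2| = |12|/((k + 1)) = 12/((k + 1)).
Since k + 1 ≥ k for k ≥ 1, this is ≤ 12/(k) = 12/k.
So |(-2k + 10)/(k + 1) + 2| < eps whenever k > 12/eps.
Take N = 12/eps. If k > N then |(-2k + 10)/(k + 1) + 2| ≤ 12/k < eps.

N = 12/eps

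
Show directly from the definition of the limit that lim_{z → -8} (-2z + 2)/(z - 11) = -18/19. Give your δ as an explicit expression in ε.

δ = min(19/2, (361/40)ε)

Let ε > 0 be given. We want δ > 0 with 0 < |z + 8| < δ ⇒ |(-2z + 2)/(z - 11) + 18/19| < ε.
Combining over a common denominator, (-2z + 2)/(z - 11) + 18/19 = [(-2z + 2)·(-19) − 18·(z - 11)] / [(-19)·(z - 11)] = 20(z + 8) / ((-19)(z - 11)).
So |(-2z + 2)/(z - 11) + 18/19| = 20|z + 8| / (19·|z − 11|).
Require δ ≤ 19/2, so |z − 11| ≥ |-19| − |z + 8| > 19 − 19/2 = 19/2.
Hence |(-2z + 2)/(z - 11) + 18/19| < 20|z + 8|/(19·(19/2)) = (40/361)|z + 8|, which is < ε once |z + 8| < (361/40)ε.
Take δ = min(19/2, (361/40)ε). Then 0 < |z + 8| < δ forces both bounds, so |(-2z + 2)/(z - 11) + 18/19| < ε.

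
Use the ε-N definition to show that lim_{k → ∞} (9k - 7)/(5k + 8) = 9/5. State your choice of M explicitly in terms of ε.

Fix ε > 0. For k ≥ 1, |(9k - 7)/(5k + 8) − (9/5)| = |-107|/(5(5k + 8)) = 107/(5(5k + 8)).
Since 5k + 8 ≥ 5k for k ≥ 1, this is ≤ 107/(5·5k) = (107/25)/k.
So |(9k - 7)/(5k + 8) − (9/5)| < ε whenever k > (107/25)/ε.
Take M = (107/25)/ε. If k > M then |(9k - 7)/(5k + 8) − (9/5)| ≤ (107/25)/k < ε.

M = (107/25)/ε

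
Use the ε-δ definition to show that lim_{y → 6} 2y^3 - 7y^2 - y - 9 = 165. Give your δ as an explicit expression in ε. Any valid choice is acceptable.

Let ε > 0. We want δ > 0 such that 0 < |y − 6| < δ implies |(2y^3 - 7y^2 - y - 9) − 165| < ε.
(2y^3 - 7y^2 - y - 9) − 165 = 2y^3 - 7y^2 - y - 174 = (y − 6)(2y^2 + 5y + 29).
So |(2y^3 - 7y^2 - y - 9) − 165| = |y − 6|·|2y^2 + 5y + 29|.
Require δ ≤ 1. Then |y − 6| < 1 gives |y| < 7, and by the triangle inequality |2y^2 + 5y + 29| ≤ 2·7^2 + 5·7 + 29 = 162.
Hence |(2y^3 - 7y^2 - y - 9) − 165| ≤ 162|y − 6| < ε provided |y − 6| < ε/162.
Take δ = min(1, ε/162). Then 0 < |y − 6| < δ gives both |y − 6| < 1 and |y − 6| < ε/162, so |(2y^3 - 7y^2 - y - 9) − 165| < ε.

δ = min(1, ε/162)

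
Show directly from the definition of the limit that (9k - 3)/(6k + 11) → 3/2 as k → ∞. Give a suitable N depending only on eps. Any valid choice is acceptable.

N = (13/4)/eps

Fix eps > 0. For k ≥ 1, |(9k - 3)/(6k + 11) − (3/2)| = |-117|/(6(6k + 11)) = 117/(6(6k + 11)).
Since 6k + 11 ≥ 6k for k ≥ 1, this is ≤ 117/(6·6k) = (13/4)/k.
So |(9k - 3)/(6k + 11) − (3/2)| < eps whenever k > (13/4)/eps.
Take N = (13/4)/eps. If k > N then |(9k - 3)/(6k + 11) − (3/2)| ≤ (13/4)/k < eps.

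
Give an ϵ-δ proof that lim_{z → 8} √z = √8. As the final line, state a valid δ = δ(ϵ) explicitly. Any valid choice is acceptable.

δ = min(8, √8·ϵ)

Suppose ϵ > 0. We want δ > 0 such that 0 < |z − 8| < δ implies |√z − √8| < ϵ.
Multiplying by the conjugate, |√z − √8| = |z − 8|/(√z + √8).
Restrict δ ≤ 8 so that |z − 8| < 8 forces z > 0, and then √z + √8 > √8.
Hence |√z − √8| < |z − 8|/√8, which is < ϵ once |z − 8| < √8·ϵ.
Take δ = min(8, √8·ϵ). If 0 < |z − 8| < δ then z > 0 and |√z − √8| < |z − 8|/√8 < ϵ.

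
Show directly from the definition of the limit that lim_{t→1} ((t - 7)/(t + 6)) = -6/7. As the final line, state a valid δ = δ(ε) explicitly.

Let ε > 0. We want δ > 0 with 0 < |t − 1| < δ ⇒ |(t - 7)/(t + 6) + 6/7| < ε.
Combining over a common denominator, (t - 7)/(t + 6) + 6/7 = [(t - 7)·7 − (-6)·(t + 6)] / [7·(t + 6)] = 13(t − 1) / (7(t + 6)).
So |(t - 7)/(t + 6) + 6/7| = 13|t − 1| / (7·|t + 6|).
Restrict δ ≤ 7/2. Then |t − 1| < 7/2 gives |t + 6| = |(t − 1) + 7| ≥ 7 − 7/2 = 7/2.
Hence |(t - 7)/(t + 6) + 6/7| < 13|t − 1|/(7·(7/2)) = (26/49)|t − 1|, which is < ε once |t − 1| < (49/26)ε.
Take δ = min(7/2, (49/26)ε). Then 0 < |t − 1| < δ forces both bounds, so |(t - 7)/(t + 6) + 6/7| < ε.

δ = min(7/2, (49/26)ε)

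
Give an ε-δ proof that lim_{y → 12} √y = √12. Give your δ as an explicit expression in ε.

Let ε > 0 be given. We want δ > 0 such that 0 < |y − 12| < δ implies |√y − √12| < ε.
Multiplying by the conjugate, |√y − √12| = |y − 12|/(√y + √12).
Restrict δ ≤ 12 so that |y − 12| < 12 forces y > 0, and then √y + √12 > √12.
Hence |√y − √12| < |y − 12|/√12, which is < ε once |y − 12| < √12·ε.
Take δ = min(12, √12·ε). If 0 < |y − 12| < δ then y > 0 and |√y − √12| < |y − 12|/√12 < ε.

δ = min(12, √12·ε)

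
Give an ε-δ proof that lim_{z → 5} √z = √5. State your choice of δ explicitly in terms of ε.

δ = min(5, √5·ε)

Fix ε > 0. We want δ > 0 such that 0 < |z − 5| < δ implies |√z − √5| < ε.
Multiplying by the conjugate, |√z − √5| = |z − 5|/(√z + √5).
Restrict δ ≤ 5 so that |z − 5| < 5 forces z > 0, and then √z + √5 > √5.
Hence |√z − √5| < |z − 5|/√5, which is < ε once |z − 5| < √5·ε.
Take δ = min(5, √5·ε). If 0 < |z − 5| < δ then z > 0 and |√z − √5| < |z − 5|/√5 < ε.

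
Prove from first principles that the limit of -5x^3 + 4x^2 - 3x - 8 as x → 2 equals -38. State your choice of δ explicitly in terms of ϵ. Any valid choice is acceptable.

Suppose ϵ > 0. We want δ > 0 such that 0 < |x − 2| < δ implies |(-5x^3 + 4x^2 - 3x - 8) + 38| < ϵ.
(-5x^3 + 4x^2 - 3x - 8) + 38 = -5x^3 + 4x^2 - 3x + 30 = (x − 2)(-5x^2 - 6x - 15).
So |(-5x^3 + 4x^2 - 3x - 8) + 38| = |x − 2|·|-5x^2 - 6x - 15|.
Require δ ≤ 1. Then |x − 2| < 1 gives |x| < 3, and by the triangle inequality |-5x^2 - 6x - 15| ≤ 5·3^2 + 6·3 + 15 = 78.
Hence |(-5x^3 + 4x^2 - 3x - 8) + 38| ≤ 78|x − 2| < ϵ provided |x − 2| < ϵ/78.
Choosing δ = min(1, ϵ/78) ensures both conditions, hence |(-5x^3 + 4x^2 - 3x - 8) + 38| < ϵ.

δ = min(1, ϵ/78)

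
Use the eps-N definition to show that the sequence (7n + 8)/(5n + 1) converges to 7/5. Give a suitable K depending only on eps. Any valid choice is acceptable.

K = (33/25)/eps

Suppose eps > 0. For n ≥ 1, |(7n + 8)/(5n + 1) − (7/5)| = |33|/(5(5n + 1)) = 33/(5(5n + 1)).
Since 5n + 1 ≥ 5n for n ≥ 1, this is ≤ 33/(5·5n) = (33/25)/n.
So |(7n + 8)/(5n + 1) − (7/5)| < eps whenever n > (33/25)/eps.
Take K = (33/25)/eps. If n > K then |(7n + 8)/(5n + 1) − (7/5)| ≤ (33/25)/n < eps.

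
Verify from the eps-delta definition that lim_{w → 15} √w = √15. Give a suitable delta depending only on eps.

Suppose eps > 0. We want delta > 0 such that 0 < |w − 15| < delta implies |√w − √15| < eps.
Rationalise: √w − √15 = (w − 15)/(√w + √15), so |√w − √15| = |w − 15|/(√w + √15).
Restrict delta ≤ 15 so that |w − 15| < 15 forces w > 0, and then √w + √15 > √15.
Hence |√w − √15| < |w − 15|/√15, which is < eps once |w − 15| < √15·eps.
Take delta = min(15, √15·eps). If 0 < |w − 15| < delta then w > 0 and |√w − √15| < |w − 15|/√15 < eps.

delta = min(15, √15·eps)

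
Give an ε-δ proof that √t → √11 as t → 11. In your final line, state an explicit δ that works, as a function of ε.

δ = min(11, √11·ε)

Suppose ε > 0. We want δ > 0 such that 0 < |t − 11| < δ implies |√t − √11| < ε.
Multiplying by the conjugate, |√t − √11| = |t − 11|/(√t + √11).
Restrict δ ≤ 11 so that |t − 11| < 11 forces t > 0, and then √t + √11 > √11.
Hence |√t − √11| < |t − 11|/√11, which is < ε once |t − 11| < √11·ε.
Take δ = min(11, √11·ε). If 0 < |t − 11| < δ then t > 0 and |√t − √11| < |t − 11|/√11 < ε.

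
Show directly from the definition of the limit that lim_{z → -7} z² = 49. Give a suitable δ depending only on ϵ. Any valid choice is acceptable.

Suppose ϵ > 0. We seek δ > 0 with 0 < |z + 7| < δ ⇒ |z² − 49| < ϵ.
Factor: z² − 49 = (z + 7)(z - 7), so |z² − 49| = |z + 7|·|z - 7|.
Impose δ ≤ 1 so that |z| < 8; then |z - 7| ≤ 15.
Hence |z² − 49| ≤ 15|z + 7|, which is < ϵ once |z + 7| < ϵ/15.
Take δ = min(1, ϵ/15). If 0 < |z + 7| < δ then both bounds hold and |z² − 49| ≤ 15|z + 7| < 15·(ϵ/15) = ϵ.

δ = min(1, ϵ/15)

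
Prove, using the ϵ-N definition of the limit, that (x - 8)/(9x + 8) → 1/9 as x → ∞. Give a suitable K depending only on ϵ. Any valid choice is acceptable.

K = (80/81)/ϵ

Let ϵ > 0. We seek K > 0 such that x > K implies |(x - 8)/(9x + 8) − (1/9)| < ϵ.
(x - 8)/(9x + 8) − (1/9) = (9(x - 8) − (9x + 8)) / (9(9x + 8)) = -80/(9(9x + 8)).
For x > 0 we have 9x + 8 > 9x, so |(x - 8)/(9x + 8) − (1/9)| = 80/(9(9x + 8)) < 80/(9·9x) = (80/81)/x.
Thus |(x - 8)/(9x + 8) − (1/9)| < ϵ whenever x > (80/81)/ϵ.
Take K = (80/81)/ϵ. If x > K then |(x - 8)/(9x + 8) − (1/9)| < (80/81)/x < ϵ.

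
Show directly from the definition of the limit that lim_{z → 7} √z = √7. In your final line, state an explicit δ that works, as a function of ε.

Let ε > 0 be given. We want δ > 0 such that 0 < |z − 7| < δ implies |√z − √7| < ε.
Multiplying by the conjugate, |√z − √7| = |z − 7|/(√z + √7).
Restrict δ ≤ 7 so that |z − 7| < 7 forces z > 0, and then √z + √7 > √7.
Hence |√z − √7| < |z − 7|/√7, which is < ε once |z − 7| < √7·ε.
Take δ = min(7, √7·ε). If 0 < |z − 7| < δ then z > 0 and |√z − √7| < |z − 7|/√7 < ε.

δ = min(7, √7·ε)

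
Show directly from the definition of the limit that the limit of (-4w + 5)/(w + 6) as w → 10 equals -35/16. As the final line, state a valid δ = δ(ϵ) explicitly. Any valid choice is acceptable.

δ = min(8, (128/29)ϵ)

Let ϵ > 0. We want δ > 0 with 0 < |w − 10| < δ ⇒ |(-4w + 5)/(w + 6) + 35/16| < ϵ.
Combining over a common denominator, (-4w + 5)/(w + 6) + 35/16 = [(-4w + 5)·16 − (-35)·(w + 6)] / [16·(w + 6)] = -29(w − 10) / (16(w + 6)).
So |(-4w + 5)/(w + 6) + 35/16| = 29|w − 10| / (16·|w + 6|).
Require δ ≤ 8, so |w + 6| ≥ |16| − |w − 10| > 16 − 8 = 8.
Hence |(-4w + 5)/(w + 6) + 35/16| < 29|w − 10|/(16·8) = (29/128)|w − 10|, which is < ϵ once |w − 10| < (128/29)ϵ.
Take δ = min(8, (128/29)ϵ). Then 0 < |w − 10| < δ forces both bounds, so |(-4w + 5)/(w + 6) + 35/16| < ϵ.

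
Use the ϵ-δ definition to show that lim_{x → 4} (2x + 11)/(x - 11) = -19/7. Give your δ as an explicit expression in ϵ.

δ = min(7/2, (49/66)ϵ)

Suppose ϵ > 0. We want δ > 0 with 0 < |x − 4| < δ ⇒ |(2x + 11)/(x - 11) + 19/7| < ϵ.
Combining over a common denominator, (2x + 11)/(x - 11) + 19/7 = [(2x + 11)·(-7) − 19·(x - 11)] / [(-7)·(x - 11)] = -33(x − 4) / ((-7)(x - 11)).
So |(2x + 11)/(x - 11) + 19/7| = 33|x − 4| / (7·|x − 11|).
Require δ ≤ 7/2, so |x − 11| ≥ |-7| − |x − 4| > 7 − 7/2 = 7/2.
Hence |(2x + 11)/(x - 11) + 19/7| < 33|x − 4|/(7·(7/2)) = (66/49)|x − 4|, which is < ϵ once |x − 4| < (49/66)ϵ.
Take δ = min(7/2, (49/66)ϵ). Then 0 < |x − 4| < δ forces both bounds, so |(2x + 11)/(x - 11) + 19/7| < ϵ.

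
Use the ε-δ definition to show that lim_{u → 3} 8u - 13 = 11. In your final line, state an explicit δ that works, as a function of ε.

δ = ε/8

Fix ε > 0. We need δ > 0 so that 0 < |u − 3| < δ implies |(8u - 13) − 11| < ε.
Since (8u - 13) − 11 = 8(u − 3), we have |(8u - 13) − 11| = 8|u − 3|.
Thus it suffices that |u − 3| < ε/8.
Take δ = ε/8. If 0 < |u − 3| < δ then |(8u - 13) − 11| = 8|u − 3| < 8·(ε/8) = ε.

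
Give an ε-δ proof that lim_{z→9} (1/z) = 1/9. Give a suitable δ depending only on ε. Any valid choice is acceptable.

Suppose ε > 0. We seek δ > 0 such that 0 < |z − 9| < δ implies |1/z − (1/9)| < ε.
|1/z − (1/9)| = |9 − z|/(9·|z|) = |z − 9|/(9|z|).
Restrict δ ≤ 9/2. Then |z − 9| < 9/2 gives |z| > 9/2, so 9|z| > 81/2.
Then |1/z − (1/9)| < |z − 9|/(81/2), which is < ε when |z − 9| < (81/2)ε.
Take δ = min(9/2, (81/2)ε). Then 0 < |z − 9| < δ gives both |z − 9| < 9/2 and |z − 9| < (81/2)ε, so |1/z − (1/9)| < ε.

δ = min(9/2, (81/2)ε)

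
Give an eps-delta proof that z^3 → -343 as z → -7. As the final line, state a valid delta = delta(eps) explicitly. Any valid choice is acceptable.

delta = min(2, eps/193)

Let eps > 0. We seek delta > 0 with 0 < |z + 7| < delta ⇒ |z^3 + 343| < eps.
Factor: z^3 + 343 = (z + 7)(z^2 - 7z + 49), so |z^3 + 343| = |z + 7|·|z^2 - 7z + 49|.
Restrict delta ≤ 2. Then |z + 7| < 2 gives |z| < 9, so by the triangle inequality |z^2 - 7z + 49| ≤ 9^2 + 7·9 + 49 = 193.
Hence |z^3 + 343| ≤ 193|z + 7|, which is < eps once |z + 7| < eps/193.
Take delta = min(2, eps/193). If 0 < |z + 7| < delta then both bounds hold and |z^3 + 343| ≤ 193|z + 7| < 193·(eps/193) = eps.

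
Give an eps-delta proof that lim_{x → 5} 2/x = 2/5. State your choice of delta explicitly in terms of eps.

delta = min(5/2, (25/4)eps)

Suppose eps > 0. We seek delta > 0 such that 0 < |x − 5| < delta implies |2/x − (2/5)| < eps.
|2/x − (2/5)| = 2·|5 − x|/(5·|x|) = 2|x − 5|/(5|x|).
Require delta ≤ 5/2 so that |x| > 5 − 5/2 = 5/2, hence 5|x| > 25/2.
Then |2/x − (2/5)| < 2|x − 5|/(25/2), which is < eps when |x − 5| < (25/4)eps.
Take delta = min(5/2, (25/4)eps). Then 0 < |x − 5| < delta gives both |x − 5| < 5/2 and |x − 5| < (25/4)eps, so |2/x − (2/5)| < eps.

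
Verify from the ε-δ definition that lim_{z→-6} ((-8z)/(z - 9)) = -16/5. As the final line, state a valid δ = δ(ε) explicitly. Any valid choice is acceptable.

δ = min(15/2, (25/16)ε)

Let ε > 0. We want δ > 0 with 0 < |z + 6| < δ ⇒ |(-8z)/(z - 9) + 16/5| < ε.
Combining over a common denominator, (-8z)/(z - 9) + 16/5 = [(-8z)·(-15) − 48·(z - 9)] / [(-15)·(z - 9)] = 72(z + 6) / ((-15)(z - 9)).
So |(-8z)/(z - 9) + 16/5| = 72|z + 6| / (15·|z − 9|).
Restrict δ ≤ 15/2. Then |z + 6| < 15/2 gives |z − 9| = |(z + 6) + (-15)| ≥ 15 − 15/2 = 15/2.
Hence |(-8z)/(z - 9) + 16/5| < 72|z + 6|/(15·(15/2)) = (16/25)|z + 6|, which is < ε once |z + 6| < (25/16)ε.
Take δ = min(15/2, (25/16)ε). Then 0 < |z + 6| < δ forces both bounds, so |(-8z)/(z - 9) + 16/5| < ε.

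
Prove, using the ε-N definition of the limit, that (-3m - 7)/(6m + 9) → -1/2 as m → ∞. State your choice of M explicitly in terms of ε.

M = (5/12)/ε

Let ε > 0. For m ≥ 1, |(-3m - 7)/(6m + 9) + 1/2| = |-15|/(6(6m + 9)) = 15/(6(6m + 9)).
Since 6m + 9 ≥ 6m for m ≥ 1, this is ≤ 15/(6·6m) = (5/12)/m.
So |(-3m - 7)/(6m + 9) + 1/2| < ε whenever m > (5/12)/ε.
Take M = (5/12)/ε. If m > M then |(-3m - 7)/(6m + 9) + 1/2| ≤ (5/12)/m < ε.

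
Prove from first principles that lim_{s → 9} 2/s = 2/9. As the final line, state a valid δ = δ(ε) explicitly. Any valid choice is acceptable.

Suppose ε > 0. We seek δ > 0 such that 0 < |s − 9| < δ implies |2/s − (2/9)| < ε.
|2/s − (2/9)| = 2·|9 − s|/(9·|s|) = 2|s − 9|/(9|s|).
Require δ ≤ 9/2 so that |s| > 9 − 9/2 = 9/2, hence 9|s| > 81/2.
Then |2/s − (2/9)| < 2|s − 9|/(81/2), which is < ε when |s − 9| < (81/4)ε.
Take δ = min(9/2, (81/4)ε). Then 0 < |s − 9| < δ gives both |s − 9| < 9/2 and |s − 9| < (81/4)ε, so |2/s − (2/9)| < ε.

δ = min(9/2, (81/4)ε)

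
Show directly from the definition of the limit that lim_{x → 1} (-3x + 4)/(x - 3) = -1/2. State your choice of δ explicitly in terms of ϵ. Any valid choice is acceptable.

δ = min(1, (2/5)ϵ)

Fix ϵ > 0. We want δ > 0 with 0 < |x − 1| < δ ⇒ |(-3x + 4)/(x - 3) + 1/2| < ϵ.
Combining over a common denominator, (-3x + 4)/(x - 3) + 1/2 = [(-3x + 4)·(-2) − 1·(x - 3)] / [(-2)·(x - 3)] = 5(x − 1) / ((-2)(x - 3)).
So |(-3x + 4)/(x - 3) + 1/2| = 5|x − 1| / (2·|x − 3|).
Restrict δ ≤ 1. Then |x − 1| < 1 gives |x − 3| = |(x − 1) + (-2)| ≥ 2 − 1 = 1.
Hence |(-3x + 4)/(x - 3) + 1/2| < 5|x − 1|/(2·1) = (5/2)|x − 1|, which is < ϵ once |x − 1| < (2/5)ϵ.
Take δ = min(1, (2/5)ϵ). Then 0 < |x − 1| < δ forces both bounds, so |(-3x + 4)/(x - 3) + 1/2| < ϵ.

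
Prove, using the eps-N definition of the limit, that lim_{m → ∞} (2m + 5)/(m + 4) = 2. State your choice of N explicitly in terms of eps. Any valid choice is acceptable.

Suppose eps > 0. For m ≥ 1, |(2m + 5)/(m + 4) − 2| = |-3|/((m + 4)) = 3/((m + 4)).
Since m + 4 ≥ m for m ≥ 1, this is ≤ 3/(m) = 3/m.
So |(2m + 5)/(m + 4) − 2| < eps whenever m > 3/eps.
Take N = 3/eps. If m > N then |(2m + 5)/(m + 4) − 2| ≤ 3/m < eps.

N = 3/eps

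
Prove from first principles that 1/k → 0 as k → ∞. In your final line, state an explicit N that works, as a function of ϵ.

N = 1/ϵ

Suppose ϵ > 0. For k ≥ 1, |1/k − 0| = 1/(k) ≤ 1/k.
We need 1/k < ϵ, i.e. k > 1/ϵ.
Take N = 1/ϵ. If k > N then |1/k| ≤ 1/k < ϵ.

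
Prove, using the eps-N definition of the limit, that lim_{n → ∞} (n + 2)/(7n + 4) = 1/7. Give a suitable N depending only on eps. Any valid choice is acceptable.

N = (10/49)/eps

Let eps > 0 be given. For n ≥ 1, |(n + 2)/(7n + 4) − (1/7)| = |10|/(7(7n + 4)) = 10/(7(7n + 4)).
Since 7n + 4 ≥ 7n for n ≥ 1, this is ≤ 10/(7·7n) = (10/49)/n.
So |(n + 2)/(7n + 4) − (1/7)| < eps whenever n > (10/49)/eps.
Take N = (10/49)/eps. If n > N then |(n + 2)/(7n + 4) − (1/7)| ≤ (10/49)/n < eps.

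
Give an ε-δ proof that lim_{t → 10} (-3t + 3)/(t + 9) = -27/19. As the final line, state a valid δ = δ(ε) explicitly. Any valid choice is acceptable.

δ = min(19/2, (361/60)ε)

Let ε > 0 be given. We want δ > 0 with 0 < |t − 10| < δ ⇒ |(-3t + 3)/(t + 9) + 27/19| < ε.
Combining over a common denominator, (-3t + 3)/(t + 9) + 27/19 = [(-3t + 3)·19 − (-27)·(t + 9)] / [19·(t + 9)] = -30(t − 10) / (19(t + 9)).
So |(-3t + 3)/(t + 9) + 27/19| = 30|t − 10| / (19·|t + 9|).
Require δ ≤ 19/2, so |t + 9| ≥ |19| − |t − 10| > 19 − 19/2 = 19/2.
Hence |(-3t + 3)/(t + 9) + 27/19| < 30|t − 10|/(19·(19/2)) = (60/361)|t − 10|, which is < ε once |t − 10| < (361/60)ε.
Take δ = min(19/2, (361/60)ε). Then 0 < |t − 10| < δ forces both bounds, so |(-3t + 3)/(t + 9) + 27/19| < ε.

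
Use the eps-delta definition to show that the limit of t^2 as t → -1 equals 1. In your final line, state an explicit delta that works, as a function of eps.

Fix eps > 0. We seek delta > 0 with 0 < |t + 1| < delta ⇒ |t^2 − 1| < eps.
Factor: t^2 − 1 = (t + 1)(t - 1), so |t^2 − 1| = |t + 1|·|t - 1|.
Impose delta ≤ 2 so that |t| < 3; then |t - 1| ≤ 4.
Hence |t^2 − 1| ≤ 4|t + 1|, which is < eps once |t + 1| < eps/4.
Take delta = min(2, eps/4). If 0 < |t + 1| < delta then both bounds hold and |t^2 − 1| ≤ 4|t + 1| < 4·(eps/4) = eps.

delta = min(2, eps/4)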